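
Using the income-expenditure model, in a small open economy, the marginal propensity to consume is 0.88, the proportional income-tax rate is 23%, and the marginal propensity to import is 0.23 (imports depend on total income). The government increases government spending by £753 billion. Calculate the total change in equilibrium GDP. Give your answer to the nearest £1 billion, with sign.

Expenditure multiplier = 1/(1 − c(1−t) + m) = 1/(1 − 0.88×0.77 + 0.23) = 1/0.5524 ≈ 1.81.
ΔY = k × ΔG = (+£753 billion) / 0.5524 ≈ +£1,363 billion.

+£1,363 billion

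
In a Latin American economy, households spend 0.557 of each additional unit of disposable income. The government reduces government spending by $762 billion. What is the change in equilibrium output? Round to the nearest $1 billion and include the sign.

−$1,720 billion

Spending multiplier = 1/(1 − MPC) = 1/(1 − 0.557) = 1/0.443 ≈ 2.257.
ΔY = k × ΔG = (−$762 billion) / 0.443 ≈ −$1,720 billion.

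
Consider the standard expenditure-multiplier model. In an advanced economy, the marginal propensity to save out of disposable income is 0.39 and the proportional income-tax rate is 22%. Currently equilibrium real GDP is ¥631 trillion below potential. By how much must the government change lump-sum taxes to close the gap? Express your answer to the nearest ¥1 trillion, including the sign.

−¥542 trillion

MPC = 1 − MPS = 1 − 0.39 = 0.61.
Spending multiplier = 1/(1 − c(1−t)) = 1/(1 − 0.61×0.78) = 1/0.5242 ≈ 1.908.
Tax multiplier = −c·k = −0.61/0.5242 ≈ −1.164. Need ΔY = +¥631 trillion, so ΔT = ΔY/(−c·k) = −(+¥631 trillion) × 0.5242 / 0.61 ≈ −¥542 trillion.
The government should cut lump-sum taxes by ¥542 trillion.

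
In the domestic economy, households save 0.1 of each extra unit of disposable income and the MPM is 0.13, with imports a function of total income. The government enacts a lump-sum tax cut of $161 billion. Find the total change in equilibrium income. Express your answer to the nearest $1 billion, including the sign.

MPC = 1 − MPS = 1 − 0.1 = 0.9.
A lump-sum tax change of −$161 billion shifts disposable income by +$161 billion; first-round consumption changes by −c × ΔT = −0.9 × (−$161 billion) = +$144.9 billion.
Expenditure multiplier = 1/(1 − c + m) = 1/(1 − 0.9 + 0.13) = 1/0.23 ≈ 4.348.
The tax multiplier is −c × k ≈ −3.913, so ΔY = k × (−c·ΔT) = (+$144.9 billion) / 0.23 = +$630 billion.

+$630 billion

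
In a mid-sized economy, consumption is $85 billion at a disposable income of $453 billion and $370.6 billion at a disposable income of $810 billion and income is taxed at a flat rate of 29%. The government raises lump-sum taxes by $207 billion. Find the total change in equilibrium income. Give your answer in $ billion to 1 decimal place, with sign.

MPC = ΔC/ΔYd = (370.6 − 85)/(810 − 453) = 285.6/357 = 0.8.
A lump-sum tax change of +$207 billion shifts disposable income by −$207 billion; first-round consumption changes by −c × ΔT = −0.8 × (+$207 billion) = −$165.6 billion.
Expenditure multiplier = 1/(1 − c(1−t)) = 1/(1 − 0.8×0.71) = 1/0.432 ≈ 2.315.
The tax multiplier is −c × k ≈ −1.852, so ΔY = k × (−c·ΔT) = (−$165.6 billion) / 0.432 ≈ −$383.3 billion.

−$383.3 billion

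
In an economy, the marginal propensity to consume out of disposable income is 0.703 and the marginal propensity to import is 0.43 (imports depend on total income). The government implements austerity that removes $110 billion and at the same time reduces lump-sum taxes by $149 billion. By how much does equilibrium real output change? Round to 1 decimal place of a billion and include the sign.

−$7.2 billion

Expenditure multiplier = 1/(1 − c + m) = 1/(1 − 0.703 + 0.43) = 1/0.727 ≈ 1.376.
ΔG contributes k·ΔG = (−$110 billion) / 0.727 ≈ −$151.3 billion.
ΔT of −$149 billion changes first-round spending by −c·ΔT = +$104.747 billion, contributing k·(−c·ΔT) = (+$104.747 billion) / 0.727 ≈ +$144.1 billion.
Net ΔY = k(ΔG − c·ΔT) = (−$5.253 billion) / 0.727 ≈ −$7.2 billion.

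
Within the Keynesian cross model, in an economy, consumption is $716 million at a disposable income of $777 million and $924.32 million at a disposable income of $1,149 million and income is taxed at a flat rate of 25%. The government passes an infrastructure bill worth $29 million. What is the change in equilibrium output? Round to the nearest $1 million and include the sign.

+$50 million

MPC = ΔC/ΔYd = (924.32 − 716)/(1,149 − 777) = 208.32/372 = 0.56.
Government-spending multiplier = 1/(1 − c(1−t)) = 1/(1 − 0.56×0.75) = 1/0.58 ≈ 1.724.
ΔY = k × ΔG = (+$29 million) / 0.58 = +$50 million.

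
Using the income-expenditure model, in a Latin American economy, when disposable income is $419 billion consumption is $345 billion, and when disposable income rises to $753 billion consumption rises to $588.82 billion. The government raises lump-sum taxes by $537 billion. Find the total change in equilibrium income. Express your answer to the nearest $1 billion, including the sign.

MPC = ΔC/ΔYd = (588.82 − 345)/(753 − 419) = 243.82/334 = 0.73.
A lump-sum tax change of +$537 billion shifts disposable income by −$537 billion; first-round consumption changes by −c × ΔT = −0.73 × (+$537 billion) = −$392.01 billion.
Expenditure multiplier = 1/(1 − MPC) = 1/(1 − 0.73) = 1/0.27 ≈ 3.704.
The tax multiplier is −c × k ≈ −2.704, so ΔY = k × (−c·ΔT) = (−$392.01 billion) / 0.27 ≈ −$1,452 billion.

−$1,452 billion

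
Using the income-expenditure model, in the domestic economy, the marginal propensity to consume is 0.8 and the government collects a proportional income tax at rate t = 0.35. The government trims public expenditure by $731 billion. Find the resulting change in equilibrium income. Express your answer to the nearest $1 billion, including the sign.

−$1,523 billion

Spending multiplier = 1/(1 − c(1−t)) = 1/(1 − 0.8×0.65) = 1/0.48 ≈ 2.083.
ΔY = k × ΔG = (−$731 billion) / 0.48 ≈ −$1,523 billion.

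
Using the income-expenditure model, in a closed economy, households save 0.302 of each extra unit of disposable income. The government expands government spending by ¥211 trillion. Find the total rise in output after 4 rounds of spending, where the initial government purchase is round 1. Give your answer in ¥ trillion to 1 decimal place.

MPC = 1 − MPS = 1 − 0.302 = 0.698.
Round 1 adds ΔG = ¥211 trillion; each later round is MPC = 0.698 times the previous.
After 4 rounds: 211 + 147.278 + 102.800044 + 71.754430712 = ΔG·(1 − c^4)/(1 − c) = 211 × (1 − 0.237367737616)/0.302 ≈ ¥532.8 trillion.

¥532.8 trillion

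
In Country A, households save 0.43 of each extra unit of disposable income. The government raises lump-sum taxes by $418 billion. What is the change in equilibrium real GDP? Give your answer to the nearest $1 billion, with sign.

MPC = 1 − MPS = 1 − 0.43 = 0.57.
A lump-sum tax change of +$418 billion shifts disposable income by −$418 billion; first-round consumption changes by −c × ΔT = −0.57 × (+$418 billion) = −$238.26 billion.
Expenditure multiplier = 1/(1 − MPC) = 1/(1 − 0.57) = 1/0.43 ≈ 2.326.
The tax multiplier is −c × k ≈ −1.326, so ΔY = k × (−c·ΔT) = (−$238.26 billion) / 0.43 ≈ −$554 billion.

−$554 billion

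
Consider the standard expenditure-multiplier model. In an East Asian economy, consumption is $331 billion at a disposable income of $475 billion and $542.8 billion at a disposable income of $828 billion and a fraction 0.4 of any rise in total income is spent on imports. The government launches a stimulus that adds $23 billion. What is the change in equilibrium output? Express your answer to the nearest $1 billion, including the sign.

MPC = ΔC/ΔYd = (542.8 − 331)/(828 − 475) = 211.8/353 = 0.6.
Spending multiplier = 1/(1 − c + m) = 1/(1 − 0.6 + 0.4) = 1/0.8 = 1.25.
ΔY = k × ΔG = (+$23 billion) / 0.8 ≈ +$29 billion.

+$29 billion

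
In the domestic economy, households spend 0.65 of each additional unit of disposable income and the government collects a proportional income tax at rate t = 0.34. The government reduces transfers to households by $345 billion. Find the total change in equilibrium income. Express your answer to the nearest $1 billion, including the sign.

The transfer change shifts disposable income by −$345 billion, so first-round consumption changes by c·ΔTR = 0.65 × (−$345 billion) = −$224.25 billion.
Expenditure multiplier = 1/(1 − c(1−t)) = 1/(1 − 0.65×0.66) = 1/0.571 ≈ 1.751.
The transfer multiplier is c × k ≈ 1.138, so ΔY = k × (c·ΔTR) = (−$224.25 billion) / 0.571 ≈ −$393 billion.

−$393 billion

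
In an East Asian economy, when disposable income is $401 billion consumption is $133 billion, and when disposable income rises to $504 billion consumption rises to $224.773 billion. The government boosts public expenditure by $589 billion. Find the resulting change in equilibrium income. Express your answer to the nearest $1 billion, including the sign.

+$5,404 billion

MPC = ΔC/ΔYd = (224.773 − 133)/(504 − 401) = 91.773/103 = 0.891.
Government-spending multiplier = 1/(1 − MPC) = 1/(1 − 0.891) = 1/0.109 ≈ 9.174.
ΔY = k × ΔG = (+$589 billion) / 0.109 ≈ +$5,404 billion.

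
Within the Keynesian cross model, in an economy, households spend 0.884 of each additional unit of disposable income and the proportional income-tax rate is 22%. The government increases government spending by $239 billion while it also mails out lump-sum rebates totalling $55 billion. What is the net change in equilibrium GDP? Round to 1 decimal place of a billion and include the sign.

+$926.4 billion

Expenditure multiplier = 1/(1 − c(1−t)) = 1/(1 − 0.884×0.78) = 1/0.31048 ≈ 3.221.
ΔG contributes k·ΔG = (+$239 billion) / 0.31048 ≈ +$769.8 billion.
ΔT of −$55 billion changes first-round spending by −c·ΔT = +$48.62 billion, contributing k·(−c·ΔT) = (+$48.62 billion) / 0.31048 ≈ +$156.6 billion.
Net ΔY = k(ΔG − c·ΔT) = (+$287.62 billion) / 0.31048 ≈ +$926.4 billion.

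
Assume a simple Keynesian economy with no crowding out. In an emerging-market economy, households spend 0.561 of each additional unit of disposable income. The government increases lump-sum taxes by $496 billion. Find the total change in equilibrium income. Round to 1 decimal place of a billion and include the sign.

−$633.8 billion

A lump-sum tax change of +$496 billion shifts disposable income by −$496 billion; first-round consumption changes by −c × ΔT = −0.561 × (+$496 billion) = −$278.256 billion.
Expenditure multiplier = 1/(1 − MPC) = 1/(1 − 0.561) = 1/0.439 ≈ 2.278.
The tax multiplier is −c × k ≈ −1.278, so ΔY = k × (−c·ΔT) = (−$278.256 billion) / 0.439 ≈ −$633.8 billion.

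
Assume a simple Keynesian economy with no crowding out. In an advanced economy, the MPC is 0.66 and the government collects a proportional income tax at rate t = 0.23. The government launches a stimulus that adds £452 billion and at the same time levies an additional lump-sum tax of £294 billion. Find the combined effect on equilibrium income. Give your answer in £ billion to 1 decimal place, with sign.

Expenditure multiplier = 1/(1 − c(1−t)) = 1/(1 − 0.66×0.77) = 1/0.4918 ≈ 2.033.
ΔG contributes k·ΔG = (+£452 billion) / 0.4918 ≈ +£919.1 billion.
ΔT of +£294 billion changes first-round spending by −c·ΔT = −£194.04 billion, contributing k·(−c·ΔT) = (−£194.04 billion) / 0.4918 ≈ −£394.6 billion.
Net ΔY = k(ΔG − c·ΔT) = (+£257.96 billion) / 0.4918 ≈ +£524.5 billion.

+£524.5 billion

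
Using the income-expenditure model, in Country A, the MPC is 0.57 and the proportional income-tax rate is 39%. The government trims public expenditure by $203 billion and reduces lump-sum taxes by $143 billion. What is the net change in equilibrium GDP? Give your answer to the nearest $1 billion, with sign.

−$186 billion

Expenditure multiplier = 1/(1 − c(1−t)) = 1/(1 − 0.57×0.61) = 1/0.6523 ≈ 1.533.
ΔG contributes k·ΔG = (−$203 billion) / 0.6523 ≈ −$311.2 billion.
ΔT of −$143 billion changes first-round spending by −c·ΔT = +$81.51 billion, contributing k·(−c·ΔT) = (+$81.51 billion) / 0.6523 ≈ +$125 billion.
Net ΔY = k(ΔG − c·ΔT) = (−$121.49 billion) / 0.6523 ≈ −$186 billion.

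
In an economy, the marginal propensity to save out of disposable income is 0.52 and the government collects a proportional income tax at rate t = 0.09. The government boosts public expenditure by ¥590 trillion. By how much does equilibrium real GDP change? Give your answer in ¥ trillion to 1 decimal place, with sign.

+¥1,047.6 trillion

MPC = 1 − MPS = 1 − 0.52 = 0.48.
Expenditure multiplier = 1/(1 − c(1−t)) = 1/(1 − 0.48×0.91) = 1/0.5632 ≈ 1.776.
ΔY = k × ΔG = (+¥590 trillion) / 0.5632 ≈ +¥1,047.6 trillion.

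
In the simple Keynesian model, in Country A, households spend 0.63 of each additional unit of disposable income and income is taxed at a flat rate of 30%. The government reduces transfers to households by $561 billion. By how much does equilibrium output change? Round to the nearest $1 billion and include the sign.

The transfer change shifts disposable income by −$561 billion, so first-round consumption changes by c·ΔTR = 0.63 × (−$561 billion) = −$353.43 billion.
Expenditure multiplier = 1/(1 − c(1−t)) = 1/(1 − 0.63×0.7) = 1/0.559 ≈ 1.789.
The transfer multiplier is c × k ≈ 1.127, so ΔY = k × (c·ΔTR) = (−$353.43 billion) / 0.559 ≈ −$632 billion.

−$632 billion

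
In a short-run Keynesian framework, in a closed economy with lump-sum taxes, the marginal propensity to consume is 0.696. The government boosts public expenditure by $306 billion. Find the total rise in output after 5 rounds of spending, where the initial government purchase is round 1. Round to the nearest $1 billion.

$842 billion

Round 1 adds ΔG = $306 billion; each later round is MPC = 0.696 times the previous.
After 5 rounds: 306 + 212.976 + 148.231296 + 103.168982016 + 71.805611483136 = ΔG·(1 − c^5)/(1 − c) = 306 × (1 − 0.163322567294976)/0.304 ≈ $842 billion.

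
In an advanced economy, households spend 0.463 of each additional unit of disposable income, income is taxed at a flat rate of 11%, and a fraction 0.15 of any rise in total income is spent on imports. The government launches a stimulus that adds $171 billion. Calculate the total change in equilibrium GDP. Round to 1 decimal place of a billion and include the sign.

+$231.7 billion

Spending multiplier = 1/(1 − c(1−t) + m) = 1/(1 − 0.463×0.89 + 0.15) = 1/0.73793 ≈ 1.355.
ΔY = k × ΔG = (+$171 billion) / 0.73793 ≈ +$231.7 billion.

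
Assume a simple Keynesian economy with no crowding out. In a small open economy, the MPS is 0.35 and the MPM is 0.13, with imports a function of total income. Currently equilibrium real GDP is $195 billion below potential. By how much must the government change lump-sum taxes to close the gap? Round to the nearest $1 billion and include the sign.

−$144 billion

MPC = 1 − MPS = 1 − 0.35 = 0.65.
Spending multiplier = 1/(1 − c + m) = 1/(1 − 0.65 + 0.13) = 1/0.48 ≈ 2.083.
Tax multiplier = −c·k = −0.65/0.48 ≈ −1.354. Need ΔY = +$195 billion, so ΔT = ΔY/(−c·k) = −(+$195 billion) × 0.48 / 0.65 = −$144 billion.
The government should cut lump-sum taxes by $144 billion.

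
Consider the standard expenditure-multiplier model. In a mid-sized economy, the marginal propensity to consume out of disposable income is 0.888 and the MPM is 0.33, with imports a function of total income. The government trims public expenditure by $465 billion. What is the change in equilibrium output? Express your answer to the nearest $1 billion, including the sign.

−$1,052 billion

Expenditure multiplier = 1/(1 − c + m) = 1/(1 − 0.888 + 0.33) = 1/0.442 ≈ 2.262.
ΔY = k × ΔG = (−$465 billion) / 0.442 ≈ −$1,052 billion.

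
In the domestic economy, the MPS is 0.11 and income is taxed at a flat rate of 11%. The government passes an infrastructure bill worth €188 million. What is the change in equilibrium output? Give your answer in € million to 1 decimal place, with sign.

MPC = 1 − MPS = 1 − 0.11 = 0.89.
Spending multiplier = 1/(1 − c(1−t)) = 1/(1 − 0.89×0.89) = 1/0.2079 ≈ 4.81.
ΔY = k × ΔG = (+€188 million) / 0.2079 ≈ +€904.3 million.

+€904.3 million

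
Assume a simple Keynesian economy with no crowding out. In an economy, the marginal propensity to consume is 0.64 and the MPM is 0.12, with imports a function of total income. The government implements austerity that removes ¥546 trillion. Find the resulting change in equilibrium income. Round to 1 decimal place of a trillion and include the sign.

Government-spending multiplier = 1/(1 − c + m) = 1/(1 − 0.64 + 0.12) = 1/0.48 ≈ 2.083.
ΔY = k × ΔG = (−¥546 trillion) / 0.48 = −¥1,137.5 trillion.

−¥1,137.5 trillion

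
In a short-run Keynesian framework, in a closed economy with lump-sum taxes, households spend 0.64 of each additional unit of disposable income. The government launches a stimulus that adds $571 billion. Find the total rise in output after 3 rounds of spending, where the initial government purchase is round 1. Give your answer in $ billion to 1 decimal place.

$1,170.3 billion

Round 1 adds ΔG = $571 billion; each later round is MPC = 0.64 times the previous.
After 3 rounds: 571 + 365.44 + 233.8816 = ΔG·(1 − c^3)/(1 − c) = 571 × (1 − 0.262144)/0.36 ≈ $1,170.3 billion.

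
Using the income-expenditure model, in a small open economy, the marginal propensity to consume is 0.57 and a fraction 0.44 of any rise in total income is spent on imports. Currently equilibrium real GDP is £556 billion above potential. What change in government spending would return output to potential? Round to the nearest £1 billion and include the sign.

Spending multiplier = 1/(1 − c + m) = 1/(1 − 0.57 + 0.44) = 1/0.87 ≈ 1.149.
Need ΔY = −£556 billion, so ΔG = ΔY/k = (−£556 billion) × 0.87 ≈ −£484 billion.
The government should cut government spending by £484 billion.

−£484 billion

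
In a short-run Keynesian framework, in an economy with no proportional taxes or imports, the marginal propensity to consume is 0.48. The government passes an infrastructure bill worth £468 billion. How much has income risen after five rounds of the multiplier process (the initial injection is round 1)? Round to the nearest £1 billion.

£877 billion

Round 1 adds ΔG = £468 billion; each later round is MPC = 0.48 times the previous.
After 5 rounds: 468 + 224.64 + 107.8272 + 51.757056 + 24.84338688 = ΔG·(1 − c^5)/(1 − c) = 468 × (1 − 0.0254803968)/0.52 ≈ £877 billion.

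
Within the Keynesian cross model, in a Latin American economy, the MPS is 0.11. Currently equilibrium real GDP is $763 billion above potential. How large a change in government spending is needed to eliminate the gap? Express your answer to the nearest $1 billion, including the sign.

−$84 billion

MPC = 1 − MPS = 1 − 0.11 = 0.89.
Spending multiplier = 1/(1 − MPC) = 1/(1 − 0.89) = 1/0.11 ≈ 9.091.
Need ΔY = −$763 billion, so ΔG = ΔY/k = (−$763 billion) × 0.11 ≈ −$84 billion.
The government should cut government spending by $84 billion.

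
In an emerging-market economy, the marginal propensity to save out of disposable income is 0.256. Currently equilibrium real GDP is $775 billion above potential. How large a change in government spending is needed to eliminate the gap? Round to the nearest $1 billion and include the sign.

−$198 billion

MPC = 1 − MPS = 1 − 0.256 = 0.744.
Spending multiplier = 1/(1 − MPC) = 1/(1 − 0.744) = 1/0.256 ≈ 3.906.
Need ΔY = −$775 billion, so ΔG = ΔY/k = (−$775 billion) × 0.256 ≈ −$198 billion.
The government should cut government spending by $198 billion.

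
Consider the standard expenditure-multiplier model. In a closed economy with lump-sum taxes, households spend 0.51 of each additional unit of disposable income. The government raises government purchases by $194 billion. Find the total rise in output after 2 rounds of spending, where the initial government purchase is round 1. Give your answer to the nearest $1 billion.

Round 1 adds ΔG = $194 billion; each later round is MPC = 0.51 times the previous.
After 2 rounds: 194 + 98.94 = ΔG·(1 − c^2)/(1 − c) = 194 × (1 − 0.2601)/0.49 ≈ $293 billion.

$293 billion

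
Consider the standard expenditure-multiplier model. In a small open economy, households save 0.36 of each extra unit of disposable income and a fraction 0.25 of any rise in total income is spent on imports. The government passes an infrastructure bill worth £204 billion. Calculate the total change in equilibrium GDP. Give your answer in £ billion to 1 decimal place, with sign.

+£334.4 billion

MPC = 1 − MPS = 1 − 0.36 = 0.64.
Spending multiplier = 1/(1 − c + m) = 1/(1 − 0.64 + 0.25) = 1/0.61 ≈ 1.639.
ΔY = k × ΔG = (+£204 billion) / 0.61 ≈ +£334.4 billion.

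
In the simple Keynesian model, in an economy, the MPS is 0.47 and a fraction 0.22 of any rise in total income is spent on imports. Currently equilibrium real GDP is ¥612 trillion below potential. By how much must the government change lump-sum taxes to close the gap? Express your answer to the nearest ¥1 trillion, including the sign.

MPC = 1 − MPS = 1 − 0.47 = 0.53.
Spending multiplier = 1/(1 − c + m) = 1/(1 − 0.53 + 0.22) = 1/0.69 ≈ 1.449.
Tax multiplier = −c·k = −0.53/0.69 ≈ −0.768. Need ΔY = +¥612 trillion, so ΔT = ΔY/(−c·k) = −(+¥612 trillion) × 0.69 / 0.53 ≈ −¥797 trillion.
The government should cut lump-sum taxes by ¥797 trillion.

−¥797 trillion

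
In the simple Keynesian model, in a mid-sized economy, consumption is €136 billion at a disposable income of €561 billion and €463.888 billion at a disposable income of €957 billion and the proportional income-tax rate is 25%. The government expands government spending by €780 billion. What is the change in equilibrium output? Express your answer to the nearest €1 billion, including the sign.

MPC = ΔC/ΔYd = (463.888 − 136)/(957 − 561) = 327.888/396 = 0.828.
Government-spending multiplier = 1/(1 − c(1−t)) = 1/(1 − 0.828×0.75) = 1/0.379 ≈ 2.639.
ΔY = k × ΔG = (+€780 billion) / 0.379 ≈ +€2,058 billion.

+€2,058 billion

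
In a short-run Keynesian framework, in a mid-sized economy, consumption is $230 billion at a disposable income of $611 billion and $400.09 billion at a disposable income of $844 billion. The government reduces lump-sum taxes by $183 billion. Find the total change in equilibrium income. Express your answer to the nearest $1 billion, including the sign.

+$495 billion

MPC = ΔC/ΔYd = (400.09 − 230)/(844 − 611) = 170.09/233 = 0.73.
A lump-sum tax change of −$183 billion shifts disposable income by +$183 billion; first-round consumption changes by −c × ΔT = −0.73 × (−$183 billion) = +$133.59 billion.
Expenditure multiplier = 1/(1 − MPC) = 1/(1 − 0.73) = 1/0.27 ≈ 3.704.
The tax multiplier is −c × k ≈ −2.704, so ΔY = k × (−c·ΔT) = (+$133.59 billion) / 0.27 ≈ +$495 billion.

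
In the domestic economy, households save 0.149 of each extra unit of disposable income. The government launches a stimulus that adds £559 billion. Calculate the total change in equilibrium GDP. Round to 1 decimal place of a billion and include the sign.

MPC = 1 − MPS = 1 − 0.149 = 0.851.
Government-spending multiplier = 1/(1 − MPC) = 1/(1 − 0.851) = 1/0.149 ≈ 6.711.
ΔY = k × ΔG = (+£559 billion) / 0.149 ≈ +£3,751.7 billion.

+£3,751.7 billion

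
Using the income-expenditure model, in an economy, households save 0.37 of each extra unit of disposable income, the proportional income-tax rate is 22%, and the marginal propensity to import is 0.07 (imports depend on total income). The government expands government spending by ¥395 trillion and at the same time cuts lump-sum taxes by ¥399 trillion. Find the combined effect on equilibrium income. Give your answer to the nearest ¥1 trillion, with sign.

MPC = 1 − MPS = 1 − 0.37 = 0.63.
Expenditure multiplier = 1/(1 − c(1−t) + m) = 1/(1 − 0.63×0.78 + 0.07) = 1/0.5786 ≈ 1.728.
ΔG contributes k·ΔG = (+¥395 trillion) / 0.5786 ≈ +¥682.7 trillion.
ΔT of −¥399 trillion changes first-round spending by −c·ΔT = +¥251.37 trillion, contributing k·(−c·ΔT) = (+¥251.37 trillion) / 0.5786 ≈ +¥434.4 trillion.
Net ΔY = k(ΔG − c·ΔT) = (+¥646.37 trillion) / 0.5786 ≈ +¥1,117 trillion.

+¥1,117 trillion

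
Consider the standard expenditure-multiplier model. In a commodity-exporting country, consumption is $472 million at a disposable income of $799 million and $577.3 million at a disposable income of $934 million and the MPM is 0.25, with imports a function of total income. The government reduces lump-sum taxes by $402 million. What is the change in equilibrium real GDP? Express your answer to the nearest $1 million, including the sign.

+$667 million

MPC = ΔC/ΔYd = (577.3 − 472)/(934 − 799) = 105.3/135 = 0.78.
A lump-sum tax change of −$402 million shifts disposable income by +$402 million; first-round consumption changes by −c × ΔT = −0.78 × (−$402 million) = +$313.56 million.
Expenditure multiplier = 1/(1 − c + m) = 1/(1 − 0.78 + 0.25) = 1/0.47 ≈ 2.128.
The tax multiplier is −c × k ≈ −1.66, so ΔY = k × (−c·ΔT) = (+$313.56 million) / 0.47 ≈ +$667 million.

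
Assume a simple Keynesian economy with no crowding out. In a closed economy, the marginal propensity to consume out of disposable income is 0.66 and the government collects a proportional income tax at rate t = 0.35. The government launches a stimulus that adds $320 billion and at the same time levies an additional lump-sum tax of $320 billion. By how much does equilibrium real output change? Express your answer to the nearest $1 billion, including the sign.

+$191 billion

Expenditure multiplier = 1/(1 − c(1−t)) = 1/(1 − 0.66×0.65) = 1/0.571 ≈ 1.751.
ΔG contributes k·ΔG = (+$320 billion) / 0.571 ≈ +$560.4 billion.
ΔT of +$320 billion changes first-round spending by −c·ΔT = −$211.2 billion, contributing k·(−c·ΔT) = (−$211.2 billion) / 0.571 ≈ −$369.9 billion.
Net ΔY = k(ΔG − c·ΔT) = (+$108.8 billion) / 0.571 ≈ +$191 billion.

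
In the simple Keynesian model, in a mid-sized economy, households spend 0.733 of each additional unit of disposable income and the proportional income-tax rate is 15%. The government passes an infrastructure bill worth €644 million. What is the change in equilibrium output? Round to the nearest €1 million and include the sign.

Government-spending multiplier = 1/(1 − c(1−t)) = 1/(1 − 0.733×0.85) = 1/0.37695 ≈ 2.653.
ΔY = k × ΔG = (+€644 million) / 0.37695 ≈ +€1,708 million.

+€1,708 million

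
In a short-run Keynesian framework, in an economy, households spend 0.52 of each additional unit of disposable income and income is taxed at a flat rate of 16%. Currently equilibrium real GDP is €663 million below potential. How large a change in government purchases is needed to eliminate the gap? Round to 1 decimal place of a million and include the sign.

+€373.4 million

Spending multiplier = 1/(1 − c(1−t)) = 1/(1 − 0.52×0.84) = 1/0.5632 ≈ 1.776.
Need ΔY = +€663 million, so ΔG = ΔY/k = (+€663 million) × 0.5632 ≈ +€373.4 million.
The government should increase government purchases by €373.4 million.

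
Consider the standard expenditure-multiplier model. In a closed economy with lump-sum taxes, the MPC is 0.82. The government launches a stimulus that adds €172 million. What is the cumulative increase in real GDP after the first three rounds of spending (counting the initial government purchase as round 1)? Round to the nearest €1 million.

€429 million

Round 1 adds ΔG = €172 million; each later round is MPC = 0.82 times the previous.
After 3 rounds: 172 + 141.04 + 115.6528 = ΔG·(1 − c^3)/(1 − c) = 172 × (1 − 0.551368)/0.18 ≈ €429 million.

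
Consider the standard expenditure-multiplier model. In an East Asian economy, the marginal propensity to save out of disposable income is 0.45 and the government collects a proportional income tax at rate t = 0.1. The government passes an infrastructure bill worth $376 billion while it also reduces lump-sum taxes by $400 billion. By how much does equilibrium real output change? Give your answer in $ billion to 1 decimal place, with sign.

MPC = 1 − MPS = 1 − 0.45 = 0.55.
Expenditure multiplier = 1/(1 − c(1−t)) = 1/(1 − 0.55×0.9) = 1/0.505 ≈ 1.98.
ΔG contributes k·ΔG = (+$376 billion) / 0.505 ≈ +$744.6 billion.
ΔT of −$400 billion changes first-round spending by −c·ΔT = +$220 billion, contributing k·(−c·ΔT) = (+$220 billion) / 0.505 ≈ +$435.6 billion.
Net ΔY = k(ΔG − c·ΔT) = (+$596 billion) / 0.505 ≈ +$1,180.2 billion.

+$1,180.2 billion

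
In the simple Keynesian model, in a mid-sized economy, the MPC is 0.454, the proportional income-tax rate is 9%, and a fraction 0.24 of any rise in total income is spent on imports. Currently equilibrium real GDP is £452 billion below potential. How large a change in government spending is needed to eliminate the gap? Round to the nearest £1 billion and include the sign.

Spending multiplier = 1/(1 − c(1−t) + m) = 1/(1 − 0.454×0.91 + 0.24) = 1/0.82686 ≈ 1.209.
Need ΔY = +£452 billion, so ΔG = ΔY/k = (+£452 billion) × 0.82686 ≈ +£374 billion.
The government should increase government spending by £374 billion.

+£374 billion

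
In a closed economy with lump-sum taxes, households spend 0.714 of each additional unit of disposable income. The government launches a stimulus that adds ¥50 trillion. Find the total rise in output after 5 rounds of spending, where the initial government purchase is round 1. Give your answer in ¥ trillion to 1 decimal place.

¥142.4 trillion

Round 1 adds ΔG = ¥50 trillion; each later round is MPC = 0.714 times the previous.
After 5 rounds: 50 + 35.7 + 25.4898 + 18.1997172 + 12.9945980808 = ΔG·(1 − c^5)/(1 − c) = 50 × (1 − 0.185562860593824)/0.286 ≈ ¥142.4 trillion.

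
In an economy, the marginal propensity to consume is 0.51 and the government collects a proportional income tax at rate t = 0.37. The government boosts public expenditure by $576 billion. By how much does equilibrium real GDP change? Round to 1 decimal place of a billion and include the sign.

+$848.7 billion

Expenditure multiplier = 1/(1 − c(1−t)) = 1/(1 − 0.51×0.63) = 1/0.6787 ≈ 1.473.
ΔY = k × ΔG = (+$576 billion) / 0.6787 ≈ +$848.7 billion.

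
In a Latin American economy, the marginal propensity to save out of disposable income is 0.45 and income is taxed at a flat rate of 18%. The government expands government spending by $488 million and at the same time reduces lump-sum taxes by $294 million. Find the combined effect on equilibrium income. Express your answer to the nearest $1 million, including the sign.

+$1,183 million

MPC = 1 − MPS = 1 − 0.45 = 0.55.
Expenditure multiplier = 1/(1 − c(1−t)) = 1/(1 − 0.55×0.82) = 1/0.549 ≈ 1.821.
ΔG contributes k·ΔG = (+$488 million) / 0.549 ≈ +$888.9 million.
ΔT of −$294 million changes first-round spending by −c·ΔT = +$161.7 million, contributing k·(−c·ΔT) = (+$161.7 million) / 0.549 ≈ +$294.5 million.
Net ΔY = k(ΔG − c·ΔT) = (+$649.7 million) / 0.549 ≈ +$1,183 million.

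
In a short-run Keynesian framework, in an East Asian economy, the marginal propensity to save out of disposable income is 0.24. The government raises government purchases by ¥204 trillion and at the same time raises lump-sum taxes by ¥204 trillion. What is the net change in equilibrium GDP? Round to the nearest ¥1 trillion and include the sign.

MPC = 1 − MPS = 1 − 0.24 = 0.76.
Expenditure multiplier = 1/(1 − MPC) = 1/(1 − 0.76) = 1/0.24 ≈ 4.167.
ΔG contributes k·ΔG = (+¥204 trillion) / 0.24 = +¥850 trillion.
ΔT of +¥204 trillion changes first-round spending by −c·ΔT = −¥155.04 trillion, contributing k·(−c·ΔT) = (−¥155.04 trillion) / 0.24 = −¥646 trillion.
With ΔG = ΔT and no other leakages, the balanced-budget multiplier is 1, so ΔY = ΔG = +¥204 trillion.

+¥204 trillion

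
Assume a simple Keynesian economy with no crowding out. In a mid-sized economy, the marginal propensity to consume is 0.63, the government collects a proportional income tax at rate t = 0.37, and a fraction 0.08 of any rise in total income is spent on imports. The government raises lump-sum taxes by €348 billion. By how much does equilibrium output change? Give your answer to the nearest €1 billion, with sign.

−€321 billion

A lump-sum tax change of +€348 billion shifts disposable income by −€348 billion; first-round consumption changes by −c × ΔT = −0.63 × (+€348 billion) = −€219.24 billion.
Expenditure multiplier = 1/(1 − c(1−t) + m) = 1/(1 − 0.63×0.63 + 0.08) = 1/0.6831 ≈ 1.464.
The tax multiplier is −c × k ≈ −0.922, so ΔY = k × (−c·ΔT) = (−€219.24 billion) / 0.6831 ≈ −€321 billion.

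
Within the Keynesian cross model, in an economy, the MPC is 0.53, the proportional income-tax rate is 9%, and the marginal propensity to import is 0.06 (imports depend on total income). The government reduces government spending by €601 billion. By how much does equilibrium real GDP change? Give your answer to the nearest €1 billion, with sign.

−€1,040 billion

Expenditure multiplier = 1/(1 − c(1−t) + m) = 1/(1 − 0.53×0.91 + 0.06) = 1/0.5777 ≈ 1.731.
ΔY = k × ΔG = (−€601 billion) / 0.5777 ≈ −€1,040 billion.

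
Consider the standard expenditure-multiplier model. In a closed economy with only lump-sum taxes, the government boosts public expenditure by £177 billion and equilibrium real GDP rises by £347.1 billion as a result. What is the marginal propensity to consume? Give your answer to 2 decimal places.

Implied spending multiplier k = ΔY/ΔG = 347.1/177 ≈ 1.961.
Since k = 1/(1 − MPC), MPC = 1 − 1/k = 1 − ΔG/ΔY = 1 − 177/347.1 ≈ 0.49.

0.49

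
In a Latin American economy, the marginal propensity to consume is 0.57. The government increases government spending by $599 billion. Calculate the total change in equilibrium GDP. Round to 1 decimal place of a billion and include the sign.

+$1,393.0 billion

Spending multiplier = 1/(1 − MPC) = 1/(1 − 0.57) = 1/0.43 ≈ 2.326.
ΔY = k × ΔG = (+$599 billion) / 0.43 ≈ +$1,393 billion.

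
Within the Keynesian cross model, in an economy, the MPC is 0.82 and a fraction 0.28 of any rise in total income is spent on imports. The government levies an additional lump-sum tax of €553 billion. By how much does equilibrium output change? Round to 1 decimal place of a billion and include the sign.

A lump-sum tax change of +€553 billion shifts disposable income by −€553 billion; first-round consumption changes by −c × ΔT = −0.82 × (+€553 billion) = −€453.46 billion.
Expenditure multiplier = 1/(1 − c + m) = 1/(1 − 0.82 + 0.28) = 1/0.46 ≈ 2.174.
The tax multiplier is −c × k ≈ −1.783, so ΔY = k × (−c·ΔT) = (−€453.46 billion) / 0.46 ≈ −€985.8 billion.

−€985.8 billion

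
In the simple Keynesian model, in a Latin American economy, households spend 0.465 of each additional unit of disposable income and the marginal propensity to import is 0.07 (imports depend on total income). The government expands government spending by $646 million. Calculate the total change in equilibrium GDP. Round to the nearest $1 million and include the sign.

Spending multiplier = 1/(1 − c + m) = 1/(1 − 0.465 + 0.07) = 1/0.605 ≈ 1.653.
ΔY = k × ΔG = (+$646 million) / 0.605 ≈ +$1,068 million.

+$1,068 million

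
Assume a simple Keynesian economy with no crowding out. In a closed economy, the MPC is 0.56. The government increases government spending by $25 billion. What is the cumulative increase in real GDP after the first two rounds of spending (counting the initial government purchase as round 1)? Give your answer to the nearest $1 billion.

$39 billion

Round 1 adds ΔG = $25 billion; each later round is MPC = 0.56 times the previous.
After 2 rounds: 25 + 14 = ΔG·(1 − c^2)/(1 − c) = 25 × (1 − 0.3136)/0.44 = $39 billion.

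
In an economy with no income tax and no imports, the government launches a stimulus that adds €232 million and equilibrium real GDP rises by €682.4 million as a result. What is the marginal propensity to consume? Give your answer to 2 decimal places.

0.66

Implied spending multiplier k = ΔY/ΔG = 682.4/232 ≈ 2.9414.
Since k = 1/(1 − MPC), MPC = 1 − 1/k = 1 − ΔG/ΔY = 1 − 232/682.4 ≈ 0.66.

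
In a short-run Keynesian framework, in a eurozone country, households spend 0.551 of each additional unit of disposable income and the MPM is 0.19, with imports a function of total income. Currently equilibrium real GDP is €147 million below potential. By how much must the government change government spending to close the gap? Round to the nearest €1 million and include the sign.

+€94 million

Spending multiplier = 1/(1 − c + m) = 1/(1 − 0.551 + 0.19) = 1/0.639 ≈ 1.565.
Need ΔY = +€147 million, so ΔG = ΔY/k = (+€147 million) × 0.639 ≈ +€94 million.
The government should increase government spending by €94 million.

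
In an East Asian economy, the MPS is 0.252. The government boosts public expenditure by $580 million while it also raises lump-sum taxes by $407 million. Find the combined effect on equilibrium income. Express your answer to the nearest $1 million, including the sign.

MPC = 1 − MPS = 1 − 0.252 = 0.748.
Expenditure multiplier = 1/(1 − MPC) = 1/(1 − 0.748) = 1/0.252 ≈ 3.968.
ΔG contributes k·ΔG = (+$580 million) / 0.252 ≈ +$2,301.6 million.
ΔT of +$407 million changes first-round spending by −c·ΔT = −$304.436 million, contributing k·(−c·ΔT) = (−$304.436 million) / 0.252 ≈ −$1,208.1 million.
Net ΔY = k(ΔG − c·ΔT) = (+$275.564 million) / 0.252 ≈ +$1,094 million.

+$1,094 million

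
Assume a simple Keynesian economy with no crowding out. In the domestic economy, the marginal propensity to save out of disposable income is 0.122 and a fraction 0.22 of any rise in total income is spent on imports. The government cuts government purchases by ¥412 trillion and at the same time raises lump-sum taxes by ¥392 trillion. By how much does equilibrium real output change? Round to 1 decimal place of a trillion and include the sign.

−¥2,211.0 trillion

MPC = 1 − MPS = 1 − 0.122 = 0.878.
Expenditure multiplier = 1/(1 − c + m) = 1/(1 − 0.878 + 0.22) = 1/0.342 ≈ 2.924.
ΔG contributes k·ΔG = (−¥412 trillion) / 0.342 ≈ −¥1,204.7 trillion.
ΔT of +¥392 trillion changes first-round spending by −c·ΔT = −¥344.176 trillion, contributing k·(−c·ΔT) = (−¥344.176 trillion) / 0.342 ≈ −¥1,006.4 trillion.
Net ΔY = k(ΔG − c·ΔT) = (−¥756.176 trillion) / 0.342 ≈ −¥2,211 trillion.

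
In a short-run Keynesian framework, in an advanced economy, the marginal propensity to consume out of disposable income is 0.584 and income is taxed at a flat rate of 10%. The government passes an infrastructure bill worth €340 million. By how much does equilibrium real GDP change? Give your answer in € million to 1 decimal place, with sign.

Government-spending multiplier = 1/(1 − c(1−t)) = 1/(1 − 0.584×0.9) = 1/0.4744 ≈ 2.108.
ΔY = k × ΔG = (+€340 million) / 0.4744 ≈ +€716.7 million.

+€716.7 million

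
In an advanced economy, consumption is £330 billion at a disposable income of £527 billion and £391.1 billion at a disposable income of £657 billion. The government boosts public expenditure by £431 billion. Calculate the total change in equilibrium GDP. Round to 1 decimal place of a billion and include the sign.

+£813.2 billion

MPC = ΔC/ΔYd = (391.1 − 330)/(657 − 527) = 61.1/130 = 0.47.
Spending multiplier = 1/(1 − MPC) = 1/(1 − 0.47) = 1/0.53 ≈ 1.887.
ΔY = k × ΔG = (+£431 billion) / 0.53 ≈ +£813.2 billion.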